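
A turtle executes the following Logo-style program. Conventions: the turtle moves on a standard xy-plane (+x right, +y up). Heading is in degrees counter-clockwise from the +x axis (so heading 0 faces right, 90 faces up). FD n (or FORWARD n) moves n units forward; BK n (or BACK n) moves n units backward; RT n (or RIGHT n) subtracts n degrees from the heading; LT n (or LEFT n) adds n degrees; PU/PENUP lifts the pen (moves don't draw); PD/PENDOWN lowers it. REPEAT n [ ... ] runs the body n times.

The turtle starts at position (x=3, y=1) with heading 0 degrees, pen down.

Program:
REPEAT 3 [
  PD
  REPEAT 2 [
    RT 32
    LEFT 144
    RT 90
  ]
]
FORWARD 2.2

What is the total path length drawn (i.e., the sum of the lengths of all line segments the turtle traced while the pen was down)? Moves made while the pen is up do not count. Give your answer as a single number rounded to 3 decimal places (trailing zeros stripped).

Answer: 2.2

Derivation:
Executing turtle program step by step:
Start: pos=(3,1), heading=0, pen down
REPEAT 3 [
  -- iteration 1/3 --
  PD: pen down
  REPEAT 2 [
    -- iteration 1/2 --
    RT 32: heading 0 -> 328
    LT 144: heading 328 -> 112
    RT 90: heading 112 -> 22
    -- iteration 2/2 --
    RT 32: heading 22 -> 350
    LT 144: heading 350 -> 134
    RT 90: heading 134 -> 44
  ]
  -- iteration 2/3 --
  PD: pen down
  REPEAT 2 [
    -- iteration 1/2 --
    RT 32: heading 44 -> 12
    LT 144: heading 12 -> 156
    RT 90: heading 156 -> 66
    -- iteration 2/2 --
    RT 32: heading 66 -> 34
    LT 144: heading 34 -> 178
    RT 90: heading 178 -> 88
  ]
  -- iteration 3/3 --
  PD: pen down
  REPEAT 2 [
    -- iteration 1/2 --
    RT 32: heading 88 -> 56
    LT 144: heading 56 -> 200
    RT 90: heading 200 -> 110
    -- iteration 2/2 --
    RT 32: heading 110 -> 78
    LT 144: heading 78 -> 222
    RT 90: heading 222 -> 132
  ]
]
FD 2.2: (3,1) -> (1.528,2.635) [heading=132, draw]
Final: pos=(1.528,2.635), heading=132, 1 segment(s) drawn

Segment lengths:
  seg 1: (3,1) -> (1.528,2.635), length = 2.2
Total = 2.2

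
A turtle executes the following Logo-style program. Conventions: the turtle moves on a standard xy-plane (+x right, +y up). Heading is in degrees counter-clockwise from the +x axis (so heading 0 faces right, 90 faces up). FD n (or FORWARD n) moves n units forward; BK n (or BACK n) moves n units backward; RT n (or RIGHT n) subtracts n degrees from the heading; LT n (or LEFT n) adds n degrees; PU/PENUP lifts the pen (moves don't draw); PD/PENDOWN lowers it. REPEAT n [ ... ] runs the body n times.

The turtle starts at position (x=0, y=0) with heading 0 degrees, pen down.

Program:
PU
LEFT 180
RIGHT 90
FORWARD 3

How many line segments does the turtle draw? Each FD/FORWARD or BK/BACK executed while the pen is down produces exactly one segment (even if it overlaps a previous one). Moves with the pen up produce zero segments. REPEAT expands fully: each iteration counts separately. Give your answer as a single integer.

Executing turtle program step by step:
Start: pos=(0,0), heading=0, pen down
PU: pen up
LT 180: heading 0 -> 180
RT 90: heading 180 -> 90
FD 3: (0,0) -> (0,3) [heading=90, move]
Final: pos=(0,3), heading=90, 0 segment(s) drawn
Segments drawn: 0

Answer: 0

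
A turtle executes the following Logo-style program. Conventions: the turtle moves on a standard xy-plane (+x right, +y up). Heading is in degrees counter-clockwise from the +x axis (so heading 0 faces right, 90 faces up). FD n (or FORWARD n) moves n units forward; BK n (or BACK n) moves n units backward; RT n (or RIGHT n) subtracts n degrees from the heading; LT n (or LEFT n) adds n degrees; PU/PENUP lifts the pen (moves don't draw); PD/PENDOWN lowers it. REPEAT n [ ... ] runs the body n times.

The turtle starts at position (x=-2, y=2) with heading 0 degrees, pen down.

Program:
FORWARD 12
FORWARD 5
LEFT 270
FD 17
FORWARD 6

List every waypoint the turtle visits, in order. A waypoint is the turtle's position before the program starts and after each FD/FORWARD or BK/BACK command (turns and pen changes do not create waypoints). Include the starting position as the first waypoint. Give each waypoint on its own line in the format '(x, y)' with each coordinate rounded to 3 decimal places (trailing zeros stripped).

Answer: (-2, 2)
(10, 2)
(15, 2)
(15, -15)
(15, -21)

Derivation:
Executing turtle program step by step:
Start: pos=(-2,2), heading=0, pen down
FD 12: (-2,2) -> (10,2) [heading=0, draw]
FD 5: (10,2) -> (15,2) [heading=0, draw]
LT 270: heading 0 -> 270
FD 17: (15,2) -> (15,-15) [heading=270, draw]
FD 6: (15,-15) -> (15,-21) [heading=270, draw]
Final: pos=(15,-21), heading=270, 4 segment(s) drawn
Waypoints (5 total):
(-2, 2)
(10, 2)
(15, 2)
(15, -15)
(15, -21)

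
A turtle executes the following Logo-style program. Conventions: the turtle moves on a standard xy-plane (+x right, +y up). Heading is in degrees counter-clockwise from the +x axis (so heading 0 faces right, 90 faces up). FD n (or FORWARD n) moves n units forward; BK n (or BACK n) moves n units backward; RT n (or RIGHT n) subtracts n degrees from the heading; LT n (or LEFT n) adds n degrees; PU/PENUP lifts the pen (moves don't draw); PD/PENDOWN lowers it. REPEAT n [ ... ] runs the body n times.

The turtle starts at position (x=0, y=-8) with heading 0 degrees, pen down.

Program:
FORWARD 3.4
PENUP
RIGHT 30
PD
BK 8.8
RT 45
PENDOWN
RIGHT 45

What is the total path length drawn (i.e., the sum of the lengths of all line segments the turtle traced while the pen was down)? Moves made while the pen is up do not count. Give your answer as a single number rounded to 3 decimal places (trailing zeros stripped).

Executing turtle program step by step:
Start: pos=(0,-8), heading=0, pen down
FD 3.4: (0,-8) -> (3.4,-8) [heading=0, draw]
PU: pen up
RT 30: heading 0 -> 330
PD: pen down
BK 8.8: (3.4,-8) -> (-4.221,-3.6) [heading=330, draw]
RT 45: heading 330 -> 285
PD: pen down
RT 45: heading 285 -> 240
Final: pos=(-4.221,-3.6), heading=240, 2 segment(s) drawn

Segment lengths:
  seg 1: (0,-8) -> (3.4,-8), length = 3.4
  seg 2: (3.4,-8) -> (-4.221,-3.6), length = 8.8
Total = 12.2

Answer: 12.2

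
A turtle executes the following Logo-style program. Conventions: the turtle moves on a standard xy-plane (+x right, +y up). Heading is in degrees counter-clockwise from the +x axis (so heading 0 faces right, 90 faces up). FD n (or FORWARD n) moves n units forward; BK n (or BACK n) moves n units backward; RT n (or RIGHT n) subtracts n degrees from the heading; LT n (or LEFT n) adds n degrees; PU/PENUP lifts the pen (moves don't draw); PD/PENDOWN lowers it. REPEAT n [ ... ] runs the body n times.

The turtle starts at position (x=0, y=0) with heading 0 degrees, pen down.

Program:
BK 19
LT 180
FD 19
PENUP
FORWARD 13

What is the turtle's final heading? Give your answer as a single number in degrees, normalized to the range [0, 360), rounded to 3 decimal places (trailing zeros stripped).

Answer: 180

Derivation:
Executing turtle program step by step:
Start: pos=(0,0), heading=0, pen down
BK 19: (0,0) -> (-19,0) [heading=0, draw]
LT 180: heading 0 -> 180
FD 19: (-19,0) -> (-38,0) [heading=180, draw]
PU: pen up
FD 13: (-38,0) -> (-51,0) [heading=180, move]
Final: pos=(-51,0), heading=180, 2 segment(s) drawn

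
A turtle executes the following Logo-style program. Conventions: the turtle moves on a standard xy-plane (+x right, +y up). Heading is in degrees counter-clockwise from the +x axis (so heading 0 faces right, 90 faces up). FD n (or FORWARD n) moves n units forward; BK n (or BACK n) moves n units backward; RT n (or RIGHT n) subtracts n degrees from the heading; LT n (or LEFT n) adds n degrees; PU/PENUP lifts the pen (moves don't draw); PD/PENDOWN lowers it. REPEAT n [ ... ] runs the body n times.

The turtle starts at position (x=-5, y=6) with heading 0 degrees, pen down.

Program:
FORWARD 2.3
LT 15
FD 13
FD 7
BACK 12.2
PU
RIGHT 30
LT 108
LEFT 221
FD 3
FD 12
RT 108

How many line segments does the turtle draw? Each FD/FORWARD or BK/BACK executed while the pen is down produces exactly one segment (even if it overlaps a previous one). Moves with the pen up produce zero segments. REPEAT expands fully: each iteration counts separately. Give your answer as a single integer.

Executing turtle program step by step:
Start: pos=(-5,6), heading=0, pen down
FD 2.3: (-5,6) -> (-2.7,6) [heading=0, draw]
LT 15: heading 0 -> 15
FD 13: (-2.7,6) -> (9.857,9.365) [heading=15, draw]
FD 7: (9.857,9.365) -> (16.619,11.176) [heading=15, draw]
BK 12.2: (16.619,11.176) -> (4.834,8.019) [heading=15, draw]
PU: pen up
RT 30: heading 15 -> 345
LT 108: heading 345 -> 93
LT 221: heading 93 -> 314
FD 3: (4.834,8.019) -> (6.918,5.861) [heading=314, move]
FD 12: (6.918,5.861) -> (15.254,-2.771) [heading=314, move]
RT 108: heading 314 -> 206
Final: pos=(15.254,-2.771), heading=206, 4 segment(s) drawn
Segments drawn: 4

Answer: 4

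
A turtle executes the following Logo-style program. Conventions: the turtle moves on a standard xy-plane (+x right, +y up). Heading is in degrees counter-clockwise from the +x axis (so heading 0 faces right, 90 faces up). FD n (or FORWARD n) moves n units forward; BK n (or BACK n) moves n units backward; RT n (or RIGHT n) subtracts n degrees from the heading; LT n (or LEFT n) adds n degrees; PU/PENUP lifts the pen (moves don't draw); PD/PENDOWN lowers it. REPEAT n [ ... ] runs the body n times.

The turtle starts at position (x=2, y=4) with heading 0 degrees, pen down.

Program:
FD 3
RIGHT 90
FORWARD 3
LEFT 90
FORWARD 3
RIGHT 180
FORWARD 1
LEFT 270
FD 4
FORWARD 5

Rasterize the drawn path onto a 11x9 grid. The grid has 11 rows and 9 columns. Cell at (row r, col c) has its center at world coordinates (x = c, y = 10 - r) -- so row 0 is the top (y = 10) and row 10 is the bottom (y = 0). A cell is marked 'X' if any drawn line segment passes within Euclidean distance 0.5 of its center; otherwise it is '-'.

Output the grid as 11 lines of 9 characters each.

Answer: -------X-
-------X-
-------X-
-------X-
-------X-
-------X-
--XXXX-X-
-----X-X-
-----X-X-
-----XXXX
---------

Derivation:
Segment 0: (2,4) -> (5,4)
Segment 1: (5,4) -> (5,1)
Segment 2: (5,1) -> (8,1)
Segment 3: (8,1) -> (7,1)
Segment 4: (7,1) -> (7,5)
Segment 5: (7,5) -> (7,10)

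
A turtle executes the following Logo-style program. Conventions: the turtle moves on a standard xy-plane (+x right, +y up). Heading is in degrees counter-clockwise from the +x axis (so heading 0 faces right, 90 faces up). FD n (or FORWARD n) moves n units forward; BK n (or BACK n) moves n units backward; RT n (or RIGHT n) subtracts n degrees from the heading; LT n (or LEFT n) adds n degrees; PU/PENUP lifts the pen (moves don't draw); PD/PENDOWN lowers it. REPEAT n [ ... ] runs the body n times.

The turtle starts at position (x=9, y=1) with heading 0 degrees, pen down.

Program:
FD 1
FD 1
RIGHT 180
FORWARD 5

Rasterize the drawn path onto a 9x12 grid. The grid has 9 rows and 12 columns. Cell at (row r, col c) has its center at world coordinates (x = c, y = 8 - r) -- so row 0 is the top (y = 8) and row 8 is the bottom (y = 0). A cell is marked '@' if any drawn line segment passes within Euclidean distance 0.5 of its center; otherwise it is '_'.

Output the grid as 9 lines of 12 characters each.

Segment 0: (9,1) -> (10,1)
Segment 1: (10,1) -> (11,1)
Segment 2: (11,1) -> (6,1)

Answer: ____________
____________
____________
____________
____________
____________
____________
______@@@@@@
____________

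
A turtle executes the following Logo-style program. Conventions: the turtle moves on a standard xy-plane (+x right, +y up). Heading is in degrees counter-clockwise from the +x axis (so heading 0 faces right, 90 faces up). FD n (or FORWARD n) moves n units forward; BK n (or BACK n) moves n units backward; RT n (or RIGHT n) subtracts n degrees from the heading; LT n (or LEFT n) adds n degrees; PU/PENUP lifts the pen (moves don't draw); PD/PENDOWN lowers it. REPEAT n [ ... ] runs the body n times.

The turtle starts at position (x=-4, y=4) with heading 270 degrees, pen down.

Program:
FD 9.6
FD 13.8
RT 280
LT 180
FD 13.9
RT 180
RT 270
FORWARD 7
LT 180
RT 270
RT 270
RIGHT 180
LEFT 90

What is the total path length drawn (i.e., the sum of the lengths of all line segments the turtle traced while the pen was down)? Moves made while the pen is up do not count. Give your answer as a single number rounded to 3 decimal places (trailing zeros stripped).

Executing turtle program step by step:
Start: pos=(-4,4), heading=270, pen down
FD 9.6: (-4,4) -> (-4,-5.6) [heading=270, draw]
FD 13.8: (-4,-5.6) -> (-4,-19.4) [heading=270, draw]
RT 280: heading 270 -> 350
LT 180: heading 350 -> 170
FD 13.9: (-4,-19.4) -> (-17.689,-16.986) [heading=170, draw]
RT 180: heading 170 -> 350
RT 270: heading 350 -> 80
FD 7: (-17.689,-16.986) -> (-16.473,-10.093) [heading=80, draw]
LT 180: heading 80 -> 260
RT 270: heading 260 -> 350
RT 270: heading 350 -> 80
RT 180: heading 80 -> 260
LT 90: heading 260 -> 350
Final: pos=(-16.473,-10.093), heading=350, 4 segment(s) drawn

Segment lengths:
  seg 1: (-4,4) -> (-4,-5.6), length = 9.6
  seg 2: (-4,-5.6) -> (-4,-19.4), length = 13.8
  seg 3: (-4,-19.4) -> (-17.689,-16.986), length = 13.9
  seg 4: (-17.689,-16.986) -> (-16.473,-10.093), length = 7
Total = 44.3

Answer: 44.3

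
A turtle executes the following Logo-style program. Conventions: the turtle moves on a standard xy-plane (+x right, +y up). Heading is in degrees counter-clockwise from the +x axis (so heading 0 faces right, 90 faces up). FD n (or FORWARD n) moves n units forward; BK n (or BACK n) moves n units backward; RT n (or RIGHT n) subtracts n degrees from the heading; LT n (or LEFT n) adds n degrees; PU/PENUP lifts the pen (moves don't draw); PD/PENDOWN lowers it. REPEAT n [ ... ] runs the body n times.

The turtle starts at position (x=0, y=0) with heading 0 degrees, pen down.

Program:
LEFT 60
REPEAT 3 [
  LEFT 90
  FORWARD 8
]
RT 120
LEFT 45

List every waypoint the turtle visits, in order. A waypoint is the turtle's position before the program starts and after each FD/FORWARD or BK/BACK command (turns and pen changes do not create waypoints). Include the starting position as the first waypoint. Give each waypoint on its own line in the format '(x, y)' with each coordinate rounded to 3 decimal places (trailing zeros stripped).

Executing turtle program step by step:
Start: pos=(0,0), heading=0, pen down
LT 60: heading 0 -> 60
REPEAT 3 [
  -- iteration 1/3 --
  LT 90: heading 60 -> 150
  FD 8: (0,0) -> (-6.928,4) [heading=150, draw]
  -- iteration 2/3 --
  LT 90: heading 150 -> 240
  FD 8: (-6.928,4) -> (-10.928,-2.928) [heading=240, draw]
  -- iteration 3/3 --
  LT 90: heading 240 -> 330
  FD 8: (-10.928,-2.928) -> (-4,-6.928) [heading=330, draw]
]
RT 120: heading 330 -> 210
LT 45: heading 210 -> 255
Final: pos=(-4,-6.928), heading=255, 3 segment(s) drawn
Waypoints (4 total):
(0, 0)
(-6.928, 4)
(-10.928, -2.928)
(-4, -6.928)

Answer: (0, 0)
(-6.928, 4)
(-10.928, -2.928)
(-4, -6.928)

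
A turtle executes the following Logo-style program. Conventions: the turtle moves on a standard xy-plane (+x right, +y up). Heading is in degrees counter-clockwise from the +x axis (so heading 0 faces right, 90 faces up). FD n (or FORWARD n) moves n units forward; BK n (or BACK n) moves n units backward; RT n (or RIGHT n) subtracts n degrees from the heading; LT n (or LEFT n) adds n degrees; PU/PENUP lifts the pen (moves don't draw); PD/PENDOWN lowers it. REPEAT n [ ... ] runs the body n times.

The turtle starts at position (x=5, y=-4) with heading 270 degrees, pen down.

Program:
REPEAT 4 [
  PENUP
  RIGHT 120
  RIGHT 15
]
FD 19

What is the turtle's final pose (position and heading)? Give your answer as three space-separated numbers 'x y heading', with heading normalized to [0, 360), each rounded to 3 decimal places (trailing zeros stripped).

Answer: 5 15 90

Derivation:
Executing turtle program step by step:
Start: pos=(5,-4), heading=270, pen down
REPEAT 4 [
  -- iteration 1/4 --
  PU: pen up
  RT 120: heading 270 -> 150
  RT 15: heading 150 -> 135
  -- iteration 2/4 --
  PU: pen up
  RT 120: heading 135 -> 15
  RT 15: heading 15 -> 0
  -- iteration 3/4 --
  PU: pen up
  RT 120: heading 0 -> 240
  RT 15: heading 240 -> 225
  -- iteration 4/4 --
  PU: pen up
  RT 120: heading 225 -> 105
  RT 15: heading 105 -> 90
]
FD 19: (5,-4) -> (5,15) [heading=90, move]
Final: pos=(5,15), heading=90, 0 segment(s) drawn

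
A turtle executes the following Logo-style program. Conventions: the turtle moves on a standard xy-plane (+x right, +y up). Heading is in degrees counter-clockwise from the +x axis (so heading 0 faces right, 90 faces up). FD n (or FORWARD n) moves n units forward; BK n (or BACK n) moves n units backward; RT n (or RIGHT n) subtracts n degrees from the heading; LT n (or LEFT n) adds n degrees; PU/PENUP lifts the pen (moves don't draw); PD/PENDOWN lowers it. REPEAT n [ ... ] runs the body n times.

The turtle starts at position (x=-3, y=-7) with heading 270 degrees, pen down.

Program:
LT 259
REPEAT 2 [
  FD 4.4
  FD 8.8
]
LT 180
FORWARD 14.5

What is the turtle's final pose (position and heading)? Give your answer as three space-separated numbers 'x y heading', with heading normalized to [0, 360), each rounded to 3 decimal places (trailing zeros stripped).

Answer: -14.681 -4.729 349

Derivation:
Executing turtle program step by step:
Start: pos=(-3,-7), heading=270, pen down
LT 259: heading 270 -> 169
REPEAT 2 [
  -- iteration 1/2 --
  FD 4.4: (-3,-7) -> (-7.319,-6.16) [heading=169, draw]
  FD 8.8: (-7.319,-6.16) -> (-15.957,-4.481) [heading=169, draw]
  -- iteration 2/2 --
  FD 4.4: (-15.957,-4.481) -> (-20.277,-3.642) [heading=169, draw]
  FD 8.8: (-20.277,-3.642) -> (-28.915,-1.963) [heading=169, draw]
]
LT 180: heading 169 -> 349
FD 14.5: (-28.915,-1.963) -> (-14.681,-4.729) [heading=349, draw]
Final: pos=(-14.681,-4.729), heading=349, 5 segment(s) drawn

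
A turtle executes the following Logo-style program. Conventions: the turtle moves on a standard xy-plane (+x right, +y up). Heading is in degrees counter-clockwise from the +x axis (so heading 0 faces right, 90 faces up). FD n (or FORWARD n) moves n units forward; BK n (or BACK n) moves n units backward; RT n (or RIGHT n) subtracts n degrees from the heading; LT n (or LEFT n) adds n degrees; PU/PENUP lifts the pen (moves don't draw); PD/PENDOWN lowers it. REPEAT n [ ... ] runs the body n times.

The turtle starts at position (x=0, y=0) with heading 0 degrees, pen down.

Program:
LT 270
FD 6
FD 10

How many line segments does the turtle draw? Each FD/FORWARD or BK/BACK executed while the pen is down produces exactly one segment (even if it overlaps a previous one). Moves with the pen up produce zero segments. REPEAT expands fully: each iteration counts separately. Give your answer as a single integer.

Answer: 2

Derivation:
Executing turtle program step by step:
Start: pos=(0,0), heading=0, pen down
LT 270: heading 0 -> 270
FD 6: (0,0) -> (0,-6) [heading=270, draw]
FD 10: (0,-6) -> (0,-16) [heading=270, draw]
Final: pos=(0,-16), heading=270, 2 segment(s) drawn
Segments drawn: 2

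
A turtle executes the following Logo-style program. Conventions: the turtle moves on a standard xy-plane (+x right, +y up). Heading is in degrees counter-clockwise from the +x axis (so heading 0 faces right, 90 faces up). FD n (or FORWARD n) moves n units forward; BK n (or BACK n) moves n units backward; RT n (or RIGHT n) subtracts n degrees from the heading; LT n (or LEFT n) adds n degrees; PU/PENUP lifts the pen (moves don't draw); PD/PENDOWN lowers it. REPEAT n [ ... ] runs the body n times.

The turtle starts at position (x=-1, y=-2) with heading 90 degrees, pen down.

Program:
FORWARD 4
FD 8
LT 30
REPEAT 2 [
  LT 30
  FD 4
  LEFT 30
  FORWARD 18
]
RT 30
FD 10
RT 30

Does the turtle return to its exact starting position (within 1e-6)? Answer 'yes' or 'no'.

Executing turtle program step by step:
Start: pos=(-1,-2), heading=90, pen down
FD 4: (-1,-2) -> (-1,2) [heading=90, draw]
FD 8: (-1,2) -> (-1,10) [heading=90, draw]
LT 30: heading 90 -> 120
REPEAT 2 [
  -- iteration 1/2 --
  LT 30: heading 120 -> 150
  FD 4: (-1,10) -> (-4.464,12) [heading=150, draw]
  LT 30: heading 150 -> 180
  FD 18: (-4.464,12) -> (-22.464,12) [heading=180, draw]
  -- iteration 2/2 --
  LT 30: heading 180 -> 210
  FD 4: (-22.464,12) -> (-25.928,10) [heading=210, draw]
  LT 30: heading 210 -> 240
  FD 18: (-25.928,10) -> (-34.928,-5.588) [heading=240, draw]
]
RT 30: heading 240 -> 210
FD 10: (-34.928,-5.588) -> (-43.588,-10.588) [heading=210, draw]
RT 30: heading 210 -> 180
Final: pos=(-43.588,-10.588), heading=180, 7 segment(s) drawn

Start position: (-1, -2)
Final position: (-43.588, -10.588)
Distance = 43.446; >= 1e-6 -> NOT closed

Answer: no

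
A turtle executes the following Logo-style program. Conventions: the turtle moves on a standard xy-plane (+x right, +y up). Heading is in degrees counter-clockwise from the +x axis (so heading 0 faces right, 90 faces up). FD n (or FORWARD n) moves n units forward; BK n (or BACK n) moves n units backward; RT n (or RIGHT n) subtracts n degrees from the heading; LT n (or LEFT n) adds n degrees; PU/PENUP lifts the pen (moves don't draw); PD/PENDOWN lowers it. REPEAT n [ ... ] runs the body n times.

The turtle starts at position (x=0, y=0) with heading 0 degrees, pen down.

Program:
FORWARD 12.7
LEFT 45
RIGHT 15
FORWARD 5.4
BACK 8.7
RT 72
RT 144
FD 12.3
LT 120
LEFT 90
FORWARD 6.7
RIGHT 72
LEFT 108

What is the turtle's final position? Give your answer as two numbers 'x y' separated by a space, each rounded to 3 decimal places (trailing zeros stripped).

Answer: 3.73 2.361

Derivation:
Executing turtle program step by step:
Start: pos=(0,0), heading=0, pen down
FD 12.7: (0,0) -> (12.7,0) [heading=0, draw]
LT 45: heading 0 -> 45
RT 15: heading 45 -> 30
FD 5.4: (12.7,0) -> (17.377,2.7) [heading=30, draw]
BK 8.7: (17.377,2.7) -> (9.842,-1.65) [heading=30, draw]
RT 72: heading 30 -> 318
RT 144: heading 318 -> 174
FD 12.3: (9.842,-1.65) -> (-2.391,-0.364) [heading=174, draw]
LT 120: heading 174 -> 294
LT 90: heading 294 -> 24
FD 6.7: (-2.391,-0.364) -> (3.73,2.361) [heading=24, draw]
RT 72: heading 24 -> 312
LT 108: heading 312 -> 60
Final: pos=(3.73,2.361), heading=60, 5 segment(s) drawn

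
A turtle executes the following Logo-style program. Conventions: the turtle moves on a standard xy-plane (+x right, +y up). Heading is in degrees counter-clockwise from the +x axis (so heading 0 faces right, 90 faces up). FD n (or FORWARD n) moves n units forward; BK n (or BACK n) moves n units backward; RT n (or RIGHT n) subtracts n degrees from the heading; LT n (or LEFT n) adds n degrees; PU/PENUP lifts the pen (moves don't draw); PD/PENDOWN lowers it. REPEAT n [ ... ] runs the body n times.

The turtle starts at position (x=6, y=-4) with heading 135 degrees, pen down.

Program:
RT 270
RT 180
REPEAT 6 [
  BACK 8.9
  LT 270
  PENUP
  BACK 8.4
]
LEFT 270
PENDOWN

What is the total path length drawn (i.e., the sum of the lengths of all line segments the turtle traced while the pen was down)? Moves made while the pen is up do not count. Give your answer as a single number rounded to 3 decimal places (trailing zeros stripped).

Answer: 8.9

Derivation:
Executing turtle program step by step:
Start: pos=(6,-4), heading=135, pen down
RT 270: heading 135 -> 225
RT 180: heading 225 -> 45
REPEAT 6 [
  -- iteration 1/6 --
  BK 8.9: (6,-4) -> (-0.293,-10.293) [heading=45, draw]
  LT 270: heading 45 -> 315
  PU: pen up
  BK 8.4: (-0.293,-10.293) -> (-6.233,-4.354) [heading=315, move]
  -- iteration 2/6 --
  BK 8.9: (-6.233,-4.354) -> (-12.526,1.94) [heading=315, move]
  LT 270: heading 315 -> 225
  PU: pen up
  BK 8.4: (-12.526,1.94) -> (-6.587,7.879) [heading=225, move]
  -- iteration 3/6 --
  BK 8.9: (-6.587,7.879) -> (-0.293,14.173) [heading=225, move]
  LT 270: heading 225 -> 135
  PU: pen up
  BK 8.4: (-0.293,14.173) -> (5.646,8.233) [heading=135, move]
  -- iteration 4/6 --
  BK 8.9: (5.646,8.233) -> (11.94,1.94) [heading=135, move]
  LT 270: heading 135 -> 45
  PU: pen up
  BK 8.4: (11.94,1.94) -> (6,-4) [heading=45, move]
  -- iteration 5/6 --
  BK 8.9: (6,-4) -> (-0.293,-10.293) [heading=45, move]
  LT 270: heading 45 -> 315
  PU: pen up
  BK 8.4: (-0.293,-10.293) -> (-6.233,-4.354) [heading=315, move]
  -- iteration 6/6 --
  BK 8.9: (-6.233,-4.354) -> (-12.526,1.94) [heading=315, move]
  LT 270: heading 315 -> 225
  PU: pen up
  BK 8.4: (-12.526,1.94) -> (-6.587,7.879) [heading=225, move]
]
LT 270: heading 225 -> 135
PD: pen down
Final: pos=(-6.587,7.879), heading=135, 1 segment(s) drawn

Segment lengths:
  seg 1: (6,-4) -> (-0.293,-10.293), length = 8.9
Total = 8.9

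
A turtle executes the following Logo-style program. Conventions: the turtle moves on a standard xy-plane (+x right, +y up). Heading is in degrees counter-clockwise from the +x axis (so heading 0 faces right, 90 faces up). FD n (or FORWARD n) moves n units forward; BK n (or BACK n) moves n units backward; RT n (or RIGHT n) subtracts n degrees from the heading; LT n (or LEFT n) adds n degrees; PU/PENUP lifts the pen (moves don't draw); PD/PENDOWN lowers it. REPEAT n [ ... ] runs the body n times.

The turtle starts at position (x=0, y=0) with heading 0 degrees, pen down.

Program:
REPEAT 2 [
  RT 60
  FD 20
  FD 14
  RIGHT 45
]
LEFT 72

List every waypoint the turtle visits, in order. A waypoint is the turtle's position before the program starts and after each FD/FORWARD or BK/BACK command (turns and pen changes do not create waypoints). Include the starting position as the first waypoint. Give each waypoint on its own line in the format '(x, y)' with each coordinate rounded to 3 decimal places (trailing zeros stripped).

Executing turtle program step by step:
Start: pos=(0,0), heading=0, pen down
REPEAT 2 [
  -- iteration 1/2 --
  RT 60: heading 0 -> 300
  FD 20: (0,0) -> (10,-17.321) [heading=300, draw]
  FD 14: (10,-17.321) -> (17,-29.445) [heading=300, draw]
  RT 45: heading 300 -> 255
  -- iteration 2/2 --
  RT 60: heading 255 -> 195
  FD 20: (17,-29.445) -> (-2.319,-34.621) [heading=195, draw]
  FD 14: (-2.319,-34.621) -> (-15.841,-38.245) [heading=195, draw]
  RT 45: heading 195 -> 150
]
LT 72: heading 150 -> 222
Final: pos=(-15.841,-38.245), heading=222, 4 segment(s) drawn
Waypoints (5 total):
(0, 0)
(10, -17.321)
(17, -29.445)
(-2.319, -34.621)
(-15.841, -38.245)

Answer: (0, 0)
(10, -17.321)
(17, -29.445)
(-2.319, -34.621)
(-15.841, -38.245)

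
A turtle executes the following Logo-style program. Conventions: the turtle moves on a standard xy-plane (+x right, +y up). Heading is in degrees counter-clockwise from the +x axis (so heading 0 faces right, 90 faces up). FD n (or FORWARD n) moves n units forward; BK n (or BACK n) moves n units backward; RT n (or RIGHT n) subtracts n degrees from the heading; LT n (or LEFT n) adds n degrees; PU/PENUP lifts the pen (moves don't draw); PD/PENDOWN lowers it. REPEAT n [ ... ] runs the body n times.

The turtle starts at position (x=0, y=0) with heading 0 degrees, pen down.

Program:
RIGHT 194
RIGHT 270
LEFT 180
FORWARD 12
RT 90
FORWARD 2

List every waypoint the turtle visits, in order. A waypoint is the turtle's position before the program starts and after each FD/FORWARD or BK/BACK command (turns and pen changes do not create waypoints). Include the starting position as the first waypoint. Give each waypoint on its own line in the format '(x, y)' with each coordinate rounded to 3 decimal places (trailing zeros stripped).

Answer: (0, 0)
(2.903, 11.644)
(4.844, 11.16)

Derivation:
Executing turtle program step by step:
Start: pos=(0,0), heading=0, pen down
RT 194: heading 0 -> 166
RT 270: heading 166 -> 256
LT 180: heading 256 -> 76
FD 12: (0,0) -> (2.903,11.644) [heading=76, draw]
RT 90: heading 76 -> 346
FD 2: (2.903,11.644) -> (4.844,11.16) [heading=346, draw]
Final: pos=(4.844,11.16), heading=346, 2 segment(s) drawn
Waypoints (3 total):
(0, 0)
(2.903, 11.644)
(4.844, 11.16)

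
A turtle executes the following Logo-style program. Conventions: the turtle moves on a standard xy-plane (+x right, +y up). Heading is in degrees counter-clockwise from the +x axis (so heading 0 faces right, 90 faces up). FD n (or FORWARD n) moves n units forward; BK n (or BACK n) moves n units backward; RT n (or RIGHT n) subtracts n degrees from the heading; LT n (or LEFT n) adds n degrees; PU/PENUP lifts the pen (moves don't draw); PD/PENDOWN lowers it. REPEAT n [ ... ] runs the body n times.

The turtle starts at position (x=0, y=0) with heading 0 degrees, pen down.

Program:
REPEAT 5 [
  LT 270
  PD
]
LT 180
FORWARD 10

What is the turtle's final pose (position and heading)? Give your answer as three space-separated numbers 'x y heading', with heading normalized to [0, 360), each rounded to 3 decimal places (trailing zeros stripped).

Answer: 0 10 90

Derivation:
Executing turtle program step by step:
Start: pos=(0,0), heading=0, pen down
REPEAT 5 [
  -- iteration 1/5 --
  LT 270: heading 0 -> 270
  PD: pen down
  -- iteration 2/5 --
  LT 270: heading 270 -> 180
  PD: pen down
  -- iteration 3/5 --
  LT 270: heading 180 -> 90
  PD: pen down
  -- iteration 4/5 --
  LT 270: heading 90 -> 0
  PD: pen down
  -- iteration 5/5 --
  LT 270: heading 0 -> 270
  PD: pen down
]
LT 180: heading 270 -> 90
FD 10: (0,0) -> (0,10) [heading=90, draw]
Final: pos=(0,10), heading=90, 1 segment(s) drawn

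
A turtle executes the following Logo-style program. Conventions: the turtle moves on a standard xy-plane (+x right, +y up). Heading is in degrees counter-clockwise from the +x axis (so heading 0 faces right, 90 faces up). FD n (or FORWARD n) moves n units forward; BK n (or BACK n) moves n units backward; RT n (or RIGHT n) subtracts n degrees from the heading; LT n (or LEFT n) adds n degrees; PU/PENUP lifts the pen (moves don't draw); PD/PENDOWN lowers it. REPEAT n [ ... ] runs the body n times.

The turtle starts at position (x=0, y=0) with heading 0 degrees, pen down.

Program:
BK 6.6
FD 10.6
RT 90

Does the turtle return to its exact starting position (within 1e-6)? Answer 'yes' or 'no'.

Executing turtle program step by step:
Start: pos=(0,0), heading=0, pen down
BK 6.6: (0,0) -> (-6.6,0) [heading=0, draw]
FD 10.6: (-6.6,0) -> (4,0) [heading=0, draw]
RT 90: heading 0 -> 270
Final: pos=(4,0), heading=270, 2 segment(s) drawn

Start position: (0, 0)
Final position: (4, 0)
Distance = 4; >= 1e-6 -> NOT closed

Answer: no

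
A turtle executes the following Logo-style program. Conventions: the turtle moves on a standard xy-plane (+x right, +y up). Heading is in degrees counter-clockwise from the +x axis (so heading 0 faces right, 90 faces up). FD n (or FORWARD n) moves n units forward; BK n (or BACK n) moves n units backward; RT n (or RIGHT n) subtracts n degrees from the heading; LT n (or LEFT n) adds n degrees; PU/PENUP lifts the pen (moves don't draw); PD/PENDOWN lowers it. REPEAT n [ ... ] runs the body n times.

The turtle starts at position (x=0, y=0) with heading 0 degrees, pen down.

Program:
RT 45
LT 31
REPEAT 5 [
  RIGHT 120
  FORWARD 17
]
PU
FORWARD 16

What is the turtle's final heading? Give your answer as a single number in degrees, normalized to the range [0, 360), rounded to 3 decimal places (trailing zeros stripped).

Answer: 106

Derivation:
Executing turtle program step by step:
Start: pos=(0,0), heading=0, pen down
RT 45: heading 0 -> 315
LT 31: heading 315 -> 346
REPEAT 5 [
  -- iteration 1/5 --
  RT 120: heading 346 -> 226
  FD 17: (0,0) -> (-11.809,-12.229) [heading=226, draw]
  -- iteration 2/5 --
  RT 120: heading 226 -> 106
  FD 17: (-11.809,-12.229) -> (-16.495,4.113) [heading=106, draw]
  -- iteration 3/5 --
  RT 120: heading 106 -> 346
  FD 17: (-16.495,4.113) -> (0,0) [heading=346, draw]
  -- iteration 4/5 --
  RT 120: heading 346 -> 226
  FD 17: (0,0) -> (-11.809,-12.229) [heading=226, draw]
  -- iteration 5/5 --
  RT 120: heading 226 -> 106
  FD 17: (-11.809,-12.229) -> (-16.495,4.113) [heading=106, draw]
]
PU: pen up
FD 16: (-16.495,4.113) -> (-20.905,19.493) [heading=106, move]
Final: pos=(-20.905,19.493), heading=106, 5 segment(s) drawn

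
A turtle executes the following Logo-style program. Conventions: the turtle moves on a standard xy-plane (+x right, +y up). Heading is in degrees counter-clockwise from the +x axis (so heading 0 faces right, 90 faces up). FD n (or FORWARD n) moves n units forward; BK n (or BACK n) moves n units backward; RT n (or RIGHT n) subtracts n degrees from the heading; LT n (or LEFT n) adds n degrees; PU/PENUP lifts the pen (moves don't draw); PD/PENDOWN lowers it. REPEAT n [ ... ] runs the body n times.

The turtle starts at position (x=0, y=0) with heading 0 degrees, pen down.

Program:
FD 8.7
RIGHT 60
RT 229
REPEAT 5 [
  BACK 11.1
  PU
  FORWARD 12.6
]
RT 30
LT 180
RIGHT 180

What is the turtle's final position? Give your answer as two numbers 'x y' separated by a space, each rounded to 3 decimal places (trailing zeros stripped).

Executing turtle program step by step:
Start: pos=(0,0), heading=0, pen down
FD 8.7: (0,0) -> (8.7,0) [heading=0, draw]
RT 60: heading 0 -> 300
RT 229: heading 300 -> 71
REPEAT 5 [
  -- iteration 1/5 --
  BK 11.1: (8.7,0) -> (5.086,-10.495) [heading=71, draw]
  PU: pen up
  FD 12.6: (5.086,-10.495) -> (9.188,1.418) [heading=71, move]
  -- iteration 2/5 --
  BK 11.1: (9.188,1.418) -> (5.575,-9.077) [heading=71, move]
  PU: pen up
  FD 12.6: (5.575,-9.077) -> (9.677,2.837) [heading=71, move]
  -- iteration 3/5 --
  BK 11.1: (9.677,2.837) -> (6.063,-7.659) [heading=71, move]
  PU: pen up
  FD 12.6: (6.063,-7.659) -> (10.165,4.255) [heading=71, move]
  -- iteration 4/5 --
  BK 11.1: (10.165,4.255) -> (6.551,-6.24) [heading=71, move]
  PU: pen up
  FD 12.6: (6.551,-6.24) -> (10.653,5.673) [heading=71, move]
  -- iteration 5/5 --
  BK 11.1: (10.653,5.673) -> (7.04,-4.822) [heading=71, move]
  PU: pen up
  FD 12.6: (7.04,-4.822) -> (11.142,7.091) [heading=71, move]
]
RT 30: heading 71 -> 41
LT 180: heading 41 -> 221
RT 180: heading 221 -> 41
Final: pos=(11.142,7.091), heading=41, 2 segment(s) drawn

Answer: 11.142 7.091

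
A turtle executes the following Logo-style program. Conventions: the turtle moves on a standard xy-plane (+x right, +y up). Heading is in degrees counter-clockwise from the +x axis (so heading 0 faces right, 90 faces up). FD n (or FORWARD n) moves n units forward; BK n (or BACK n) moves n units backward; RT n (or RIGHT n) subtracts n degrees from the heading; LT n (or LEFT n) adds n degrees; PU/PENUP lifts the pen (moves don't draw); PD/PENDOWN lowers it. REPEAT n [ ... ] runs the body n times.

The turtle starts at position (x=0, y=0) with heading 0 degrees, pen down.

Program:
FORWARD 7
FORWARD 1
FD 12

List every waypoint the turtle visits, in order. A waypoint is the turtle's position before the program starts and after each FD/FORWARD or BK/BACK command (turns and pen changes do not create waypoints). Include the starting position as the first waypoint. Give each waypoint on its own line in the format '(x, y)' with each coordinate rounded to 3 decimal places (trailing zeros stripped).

Answer: (0, 0)
(7, 0)
(8, 0)
(20, 0)

Derivation:
Executing turtle program step by step:
Start: pos=(0,0), heading=0, pen down
FD 7: (0,0) -> (7,0) [heading=0, draw]
FD 1: (7,0) -> (8,0) [heading=0, draw]
FD 12: (8,0) -> (20,0) [heading=0, draw]
Final: pos=(20,0), heading=0, 3 segment(s) drawn
Waypoints (4 total):
(0, 0)
(7, 0)
(8, 0)
(20, 0)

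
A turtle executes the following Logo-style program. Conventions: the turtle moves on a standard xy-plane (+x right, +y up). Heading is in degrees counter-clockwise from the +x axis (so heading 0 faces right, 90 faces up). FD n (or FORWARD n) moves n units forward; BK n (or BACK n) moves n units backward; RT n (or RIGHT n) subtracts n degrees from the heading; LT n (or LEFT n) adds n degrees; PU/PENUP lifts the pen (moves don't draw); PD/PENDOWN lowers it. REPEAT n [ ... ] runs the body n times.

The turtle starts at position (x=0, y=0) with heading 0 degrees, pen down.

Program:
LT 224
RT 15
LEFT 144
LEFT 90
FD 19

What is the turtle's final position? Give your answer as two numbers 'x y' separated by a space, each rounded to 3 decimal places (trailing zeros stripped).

Executing turtle program step by step:
Start: pos=(0,0), heading=0, pen down
LT 224: heading 0 -> 224
RT 15: heading 224 -> 209
LT 144: heading 209 -> 353
LT 90: heading 353 -> 83
FD 19: (0,0) -> (2.316,18.858) [heading=83, draw]
Final: pos=(2.316,18.858), heading=83, 1 segment(s) drawn

Answer: 2.316 18.858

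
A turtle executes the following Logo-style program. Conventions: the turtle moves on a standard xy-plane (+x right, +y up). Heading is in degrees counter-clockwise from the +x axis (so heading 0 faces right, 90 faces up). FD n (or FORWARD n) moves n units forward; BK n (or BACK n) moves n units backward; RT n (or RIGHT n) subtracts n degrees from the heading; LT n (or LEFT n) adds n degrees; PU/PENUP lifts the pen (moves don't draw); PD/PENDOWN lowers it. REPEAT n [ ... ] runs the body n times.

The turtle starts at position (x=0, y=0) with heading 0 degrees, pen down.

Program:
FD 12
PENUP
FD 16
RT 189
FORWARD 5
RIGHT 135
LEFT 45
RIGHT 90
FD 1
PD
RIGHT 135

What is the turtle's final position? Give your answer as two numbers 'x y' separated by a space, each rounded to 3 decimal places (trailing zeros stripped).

Executing turtle program step by step:
Start: pos=(0,0), heading=0, pen down
FD 12: (0,0) -> (12,0) [heading=0, draw]
PU: pen up
FD 16: (12,0) -> (28,0) [heading=0, move]
RT 189: heading 0 -> 171
FD 5: (28,0) -> (23.062,0.782) [heading=171, move]
RT 135: heading 171 -> 36
LT 45: heading 36 -> 81
RT 90: heading 81 -> 351
FD 1: (23.062,0.782) -> (24.049,0.626) [heading=351, move]
PD: pen down
RT 135: heading 351 -> 216
Final: pos=(24.049,0.626), heading=216, 1 segment(s) drawn

Answer: 24.049 0.626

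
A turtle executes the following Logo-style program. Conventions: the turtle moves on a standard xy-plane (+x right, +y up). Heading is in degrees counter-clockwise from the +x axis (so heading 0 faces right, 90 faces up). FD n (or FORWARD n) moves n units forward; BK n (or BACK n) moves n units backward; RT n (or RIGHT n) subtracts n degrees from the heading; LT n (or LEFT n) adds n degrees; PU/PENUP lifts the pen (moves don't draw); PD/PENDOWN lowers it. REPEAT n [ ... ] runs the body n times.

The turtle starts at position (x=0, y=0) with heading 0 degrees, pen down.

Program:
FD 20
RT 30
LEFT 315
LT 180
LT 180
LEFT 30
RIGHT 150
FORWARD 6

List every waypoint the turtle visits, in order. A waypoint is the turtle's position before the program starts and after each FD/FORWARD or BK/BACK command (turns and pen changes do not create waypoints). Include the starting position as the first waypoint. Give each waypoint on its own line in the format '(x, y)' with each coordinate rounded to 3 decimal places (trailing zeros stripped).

Answer: (0, 0)
(20, 0)
(14.204, 1.553)

Derivation:
Executing turtle program step by step:
Start: pos=(0,0), heading=0, pen down
FD 20: (0,0) -> (20,0) [heading=0, draw]
RT 30: heading 0 -> 330
LT 315: heading 330 -> 285
LT 180: heading 285 -> 105
LT 180: heading 105 -> 285
LT 30: heading 285 -> 315
RT 150: heading 315 -> 165
FD 6: (20,0) -> (14.204,1.553) [heading=165, draw]
Final: pos=(14.204,1.553), heading=165, 2 segment(s) drawn
Waypoints (3 total):
(0, 0)
(20, 0)
(14.204, 1.553)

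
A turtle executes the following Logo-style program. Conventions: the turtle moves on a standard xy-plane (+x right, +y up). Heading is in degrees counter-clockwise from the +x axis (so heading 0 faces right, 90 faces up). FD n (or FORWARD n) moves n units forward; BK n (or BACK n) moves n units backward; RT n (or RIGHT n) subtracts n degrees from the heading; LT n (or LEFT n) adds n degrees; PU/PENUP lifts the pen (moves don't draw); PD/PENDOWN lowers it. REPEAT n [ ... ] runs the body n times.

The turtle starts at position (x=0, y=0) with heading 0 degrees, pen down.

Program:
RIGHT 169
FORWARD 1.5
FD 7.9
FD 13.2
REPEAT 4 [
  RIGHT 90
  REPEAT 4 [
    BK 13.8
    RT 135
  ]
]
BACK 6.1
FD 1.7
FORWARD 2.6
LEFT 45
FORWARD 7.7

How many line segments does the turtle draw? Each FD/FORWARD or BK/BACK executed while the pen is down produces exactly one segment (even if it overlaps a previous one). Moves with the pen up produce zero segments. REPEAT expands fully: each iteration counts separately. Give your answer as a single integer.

Answer: 23

Derivation:
Executing turtle program step by step:
Start: pos=(0,0), heading=0, pen down
RT 169: heading 0 -> 191
FD 1.5: (0,0) -> (-1.472,-0.286) [heading=191, draw]
FD 7.9: (-1.472,-0.286) -> (-9.227,-1.794) [heading=191, draw]
FD 13.2: (-9.227,-1.794) -> (-22.185,-4.312) [heading=191, draw]
REPEAT 4 [
  -- iteration 1/4 --
  RT 90: heading 191 -> 101
  REPEAT 4 [
    -- iteration 1/4 --
    BK 13.8: (-22.185,-4.312) -> (-19.552,-17.859) [heading=101, draw]
    RT 135: heading 101 -> 326
    -- iteration 2/4 --
    BK 13.8: (-19.552,-17.859) -> (-30.992,-10.142) [heading=326, draw]
    RT 135: heading 326 -> 191
    -- iteration 3/4 --
    BK 13.8: (-30.992,-10.142) -> (-17.446,-7.509) [heading=191, draw]
    RT 135: heading 191 -> 56
    -- iteration 4/4 --
    BK 13.8: (-17.446,-7.509) -> (-25.163,-18.949) [heading=56, draw]
    RT 135: heading 56 -> 281
  ]
  -- iteration 2/4 --
  RT 90: heading 281 -> 191
  REPEAT 4 [
    -- iteration 1/4 --
    BK 13.8: (-25.163,-18.949) -> (-11.616,-16.316) [heading=191, draw]
    RT 135: heading 191 -> 56
    -- iteration 2/4 --
    BK 13.8: (-11.616,-16.316) -> (-19.333,-27.757) [heading=56, draw]
    RT 135: heading 56 -> 281
    -- iteration 3/4 --
    BK 13.8: (-19.333,-27.757) -> (-21.966,-14.211) [heading=281, draw]
    RT 135: heading 281 -> 146
    -- iteration 4/4 --
    BK 13.8: (-21.966,-14.211) -> (-10.526,-21.927) [heading=146, draw]
    RT 135: heading 146 -> 11
  ]
  -- iteration 3/4 --
  RT 90: heading 11 -> 281
  REPEAT 4 [
    -- iteration 1/4 --
    BK 13.8: (-10.526,-21.927) -> (-13.159,-8.381) [heading=281, draw]
    RT 135: heading 281 -> 146
    -- iteration 2/4 --
    BK 13.8: (-13.159,-8.381) -> (-1.718,-16.098) [heading=146, draw]
    RT 135: heading 146 -> 11
    -- iteration 3/4 --
    BK 13.8: (-1.718,-16.098) -> (-15.264,-18.731) [heading=11, draw]
    RT 135: heading 11 -> 236
    -- iteration 4/4 --
    BK 13.8: (-15.264,-18.731) -> (-7.548,-7.29) [heading=236, draw]
    RT 135: heading 236 -> 101
  ]
  -- iteration 4/4 --
  RT 90: heading 101 -> 11
  REPEAT 4 [
    -- iteration 1/4 --
    BK 13.8: (-7.548,-7.29) -> (-21.094,-9.923) [heading=11, draw]
    RT 135: heading 11 -> 236
    -- iteration 2/4 --
    BK 13.8: (-21.094,-9.923) -> (-13.377,1.517) [heading=236, draw]
    RT 135: heading 236 -> 101
    -- iteration 3/4 --
    BK 13.8: (-13.377,1.517) -> (-10.744,-12.029) [heading=101, draw]
    RT 135: heading 101 -> 326
    -- iteration 4/4 --
    BK 13.8: (-10.744,-12.029) -> (-22.185,-4.312) [heading=326, draw]
    RT 135: heading 326 -> 191
  ]
]
BK 6.1: (-22.185,-4.312) -> (-16.197,-3.148) [heading=191, draw]
FD 1.7: (-16.197,-3.148) -> (-17.866,-3.473) [heading=191, draw]
FD 2.6: (-17.866,-3.473) -> (-20.418,-3.969) [heading=191, draw]
LT 45: heading 191 -> 236
FD 7.7: (-20.418,-3.969) -> (-24.724,-10.352) [heading=236, draw]
Final: pos=(-24.724,-10.352), heading=236, 23 segment(s) drawn
Segments drawn: 23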